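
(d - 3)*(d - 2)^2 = d^3 - 7*d^2 + 16*d - 12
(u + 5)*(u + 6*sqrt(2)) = u^2 + 5*u + 6*sqrt(2)*u + 30*sqrt(2)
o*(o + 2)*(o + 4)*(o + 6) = o^4 + 12*o^3 + 44*o^2 + 48*o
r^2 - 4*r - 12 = (r - 6)*(r + 2)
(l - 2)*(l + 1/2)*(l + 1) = l^3 - l^2/2 - 5*l/2 - 1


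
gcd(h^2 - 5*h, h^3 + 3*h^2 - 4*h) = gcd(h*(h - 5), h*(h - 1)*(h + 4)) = h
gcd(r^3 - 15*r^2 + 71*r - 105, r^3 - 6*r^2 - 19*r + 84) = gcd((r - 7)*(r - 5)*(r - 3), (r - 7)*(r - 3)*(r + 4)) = r^2 - 10*r + 21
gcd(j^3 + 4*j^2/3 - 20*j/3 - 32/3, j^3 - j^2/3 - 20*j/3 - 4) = j + 2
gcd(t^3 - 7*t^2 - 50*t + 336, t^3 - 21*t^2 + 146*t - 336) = t^2 - 14*t + 48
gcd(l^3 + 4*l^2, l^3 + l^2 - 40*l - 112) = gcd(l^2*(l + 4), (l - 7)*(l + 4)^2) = l + 4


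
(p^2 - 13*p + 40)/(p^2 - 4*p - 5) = (p - 8)/(p + 1)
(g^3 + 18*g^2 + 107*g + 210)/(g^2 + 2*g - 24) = (g^2 + 12*g + 35)/(g - 4)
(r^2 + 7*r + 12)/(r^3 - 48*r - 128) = (r + 3)/(r^2 - 4*r - 32)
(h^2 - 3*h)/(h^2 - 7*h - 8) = h*(3 - h)/(-h^2 + 7*h + 8)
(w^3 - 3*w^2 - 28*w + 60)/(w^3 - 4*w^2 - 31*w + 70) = (w - 6)/(w - 7)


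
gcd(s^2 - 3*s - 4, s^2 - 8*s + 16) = s - 4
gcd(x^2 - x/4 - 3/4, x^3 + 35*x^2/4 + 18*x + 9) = x + 3/4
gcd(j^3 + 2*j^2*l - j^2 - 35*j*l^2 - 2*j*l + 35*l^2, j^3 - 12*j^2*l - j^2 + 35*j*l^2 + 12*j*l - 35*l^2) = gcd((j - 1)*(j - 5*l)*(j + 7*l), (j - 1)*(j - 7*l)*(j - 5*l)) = j^2 - 5*j*l - j + 5*l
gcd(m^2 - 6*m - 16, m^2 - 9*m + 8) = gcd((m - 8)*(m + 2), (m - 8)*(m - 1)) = m - 8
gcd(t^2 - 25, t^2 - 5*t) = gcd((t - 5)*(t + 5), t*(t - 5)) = t - 5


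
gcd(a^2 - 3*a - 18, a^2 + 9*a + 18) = a + 3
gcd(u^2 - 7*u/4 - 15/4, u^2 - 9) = u - 3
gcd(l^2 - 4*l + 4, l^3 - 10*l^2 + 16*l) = l - 2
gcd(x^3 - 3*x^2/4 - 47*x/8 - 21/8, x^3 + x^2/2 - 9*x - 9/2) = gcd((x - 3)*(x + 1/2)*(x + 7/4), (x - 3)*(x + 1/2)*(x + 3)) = x^2 - 5*x/2 - 3/2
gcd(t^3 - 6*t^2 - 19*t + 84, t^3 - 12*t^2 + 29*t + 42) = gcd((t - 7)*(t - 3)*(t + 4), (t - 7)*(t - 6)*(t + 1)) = t - 7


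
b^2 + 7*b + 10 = (b + 2)*(b + 5)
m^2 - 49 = (m - 7)*(m + 7)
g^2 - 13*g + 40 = (g - 8)*(g - 5)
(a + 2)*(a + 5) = a^2 + 7*a + 10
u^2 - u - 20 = (u - 5)*(u + 4)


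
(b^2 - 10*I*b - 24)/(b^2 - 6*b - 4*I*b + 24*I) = (b - 6*I)/(b - 6)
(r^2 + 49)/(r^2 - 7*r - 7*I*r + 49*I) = (r + 7*I)/(r - 7)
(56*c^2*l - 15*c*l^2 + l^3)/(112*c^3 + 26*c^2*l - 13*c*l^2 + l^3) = l/(2*c + l)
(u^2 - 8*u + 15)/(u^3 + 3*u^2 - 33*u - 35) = (u - 3)/(u^2 + 8*u + 7)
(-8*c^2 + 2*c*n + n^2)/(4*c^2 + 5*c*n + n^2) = (-2*c + n)/(c + n)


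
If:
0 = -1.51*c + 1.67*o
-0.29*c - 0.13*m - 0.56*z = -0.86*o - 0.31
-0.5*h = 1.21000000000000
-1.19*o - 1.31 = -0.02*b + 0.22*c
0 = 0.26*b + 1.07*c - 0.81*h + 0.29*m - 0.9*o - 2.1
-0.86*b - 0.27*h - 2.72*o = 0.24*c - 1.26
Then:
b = 5.15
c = -0.93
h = -2.42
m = -3.31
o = -0.84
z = 0.51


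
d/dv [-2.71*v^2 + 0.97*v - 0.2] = 0.97 - 5.42*v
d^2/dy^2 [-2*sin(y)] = 2*sin(y)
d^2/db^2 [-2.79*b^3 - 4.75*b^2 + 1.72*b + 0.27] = -16.74*b - 9.5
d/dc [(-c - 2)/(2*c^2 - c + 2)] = (-2*c^2 + c + (c + 2)*(4*c - 1) - 2)/(2*c^2 - c + 2)^2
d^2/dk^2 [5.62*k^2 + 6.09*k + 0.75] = 11.2400000000000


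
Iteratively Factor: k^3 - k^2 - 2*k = (k - 2)*(k^2 + k) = (k - 2)*(k + 1)*(k)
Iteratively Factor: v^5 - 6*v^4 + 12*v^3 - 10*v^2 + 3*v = (v)*(v^4 - 6*v^3 + 12*v^2 - 10*v + 3) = v*(v - 3)*(v^3 - 3*v^2 + 3*v - 1) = v*(v - 3)*(v - 1)*(v^2 - 2*v + 1) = v*(v - 3)*(v - 1)^2*(v - 1)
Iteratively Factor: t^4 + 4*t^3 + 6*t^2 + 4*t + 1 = (t + 1)*(t^3 + 3*t^2 + 3*t + 1) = (t + 1)^2*(t^2 + 2*t + 1) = (t + 1)^3*(t + 1)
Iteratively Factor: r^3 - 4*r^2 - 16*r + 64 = (r + 4)*(r^2 - 8*r + 16) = (r - 4)*(r + 4)*(r - 4)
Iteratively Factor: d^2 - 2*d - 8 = (d - 4)*(d + 2)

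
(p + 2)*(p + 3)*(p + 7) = p^3 + 12*p^2 + 41*p + 42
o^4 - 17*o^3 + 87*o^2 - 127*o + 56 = (o - 8)*(o - 7)*(o - 1)^2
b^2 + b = b*(b + 1)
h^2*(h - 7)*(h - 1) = h^4 - 8*h^3 + 7*h^2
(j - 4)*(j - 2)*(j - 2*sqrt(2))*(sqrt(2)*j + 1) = sqrt(2)*j^4 - 6*sqrt(2)*j^3 - 3*j^3 + 6*sqrt(2)*j^2 + 18*j^2 - 24*j + 12*sqrt(2)*j - 16*sqrt(2)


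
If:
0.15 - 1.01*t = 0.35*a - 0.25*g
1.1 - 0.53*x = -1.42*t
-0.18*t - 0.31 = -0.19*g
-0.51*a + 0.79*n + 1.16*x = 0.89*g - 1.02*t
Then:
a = 3.30519961876522 - 0.824494334427618*x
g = 0.353595255744996*x + 0.89770200148258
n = 4.14524991387365 - 2.08417285860399*x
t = 0.373239436619718*x - 0.774647887323944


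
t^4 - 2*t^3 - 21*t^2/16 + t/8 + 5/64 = (t - 5/2)*(t - 1/4)*(t + 1/4)*(t + 1/2)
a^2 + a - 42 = (a - 6)*(a + 7)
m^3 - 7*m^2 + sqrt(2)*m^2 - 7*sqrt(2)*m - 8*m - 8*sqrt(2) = (m - 8)*(m + 1)*(m + sqrt(2))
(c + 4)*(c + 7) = c^2 + 11*c + 28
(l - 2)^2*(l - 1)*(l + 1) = l^4 - 4*l^3 + 3*l^2 + 4*l - 4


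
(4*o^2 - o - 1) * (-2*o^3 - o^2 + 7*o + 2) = -8*o^5 - 2*o^4 + 31*o^3 + 2*o^2 - 9*o - 2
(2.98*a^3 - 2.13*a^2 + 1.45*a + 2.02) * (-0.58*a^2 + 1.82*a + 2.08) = -1.7284*a^5 + 6.659*a^4 + 1.4808*a^3 - 2.963*a^2 + 6.6924*a + 4.2016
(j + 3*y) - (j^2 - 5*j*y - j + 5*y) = -j^2 + 5*j*y + 2*j - 2*y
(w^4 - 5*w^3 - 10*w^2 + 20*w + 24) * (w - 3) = w^5 - 8*w^4 + 5*w^3 + 50*w^2 - 36*w - 72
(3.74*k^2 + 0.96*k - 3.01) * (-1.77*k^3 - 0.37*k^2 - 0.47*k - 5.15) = -6.6198*k^5 - 3.083*k^4 + 3.2147*k^3 - 18.5985*k^2 - 3.5293*k + 15.5015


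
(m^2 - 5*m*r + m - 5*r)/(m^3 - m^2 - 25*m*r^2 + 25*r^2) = (m + 1)/(m^2 + 5*m*r - m - 5*r)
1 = 1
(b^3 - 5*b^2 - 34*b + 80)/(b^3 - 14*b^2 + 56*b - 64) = (b + 5)/(b - 4)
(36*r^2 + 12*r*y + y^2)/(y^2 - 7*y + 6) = (36*r^2 + 12*r*y + y^2)/(y^2 - 7*y + 6)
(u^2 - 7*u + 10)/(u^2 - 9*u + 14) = (u - 5)/(u - 7)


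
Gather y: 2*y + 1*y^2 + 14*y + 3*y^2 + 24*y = 4*y^2 + 40*y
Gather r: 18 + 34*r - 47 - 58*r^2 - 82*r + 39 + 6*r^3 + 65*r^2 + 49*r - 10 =6*r^3 + 7*r^2 + r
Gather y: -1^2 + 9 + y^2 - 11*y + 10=y^2 - 11*y + 18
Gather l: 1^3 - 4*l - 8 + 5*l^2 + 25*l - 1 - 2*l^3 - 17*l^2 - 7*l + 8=-2*l^3 - 12*l^2 + 14*l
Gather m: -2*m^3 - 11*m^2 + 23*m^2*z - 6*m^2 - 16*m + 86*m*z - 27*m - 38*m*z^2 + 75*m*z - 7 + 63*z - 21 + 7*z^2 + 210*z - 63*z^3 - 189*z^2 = -2*m^3 + m^2*(23*z - 17) + m*(-38*z^2 + 161*z - 43) - 63*z^3 - 182*z^2 + 273*z - 28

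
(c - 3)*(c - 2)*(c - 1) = c^3 - 6*c^2 + 11*c - 6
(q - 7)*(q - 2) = q^2 - 9*q + 14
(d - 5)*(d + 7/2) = d^2 - 3*d/2 - 35/2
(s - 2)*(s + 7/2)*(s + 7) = s^3 + 17*s^2/2 + 7*s/2 - 49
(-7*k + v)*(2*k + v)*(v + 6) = -14*k^2*v - 84*k^2 - 5*k*v^2 - 30*k*v + v^3 + 6*v^2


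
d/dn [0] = 0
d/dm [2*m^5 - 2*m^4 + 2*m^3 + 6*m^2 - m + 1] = 10*m^4 - 8*m^3 + 6*m^2 + 12*m - 1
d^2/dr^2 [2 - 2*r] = 0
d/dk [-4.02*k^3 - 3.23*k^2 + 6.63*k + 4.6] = -12.06*k^2 - 6.46*k + 6.63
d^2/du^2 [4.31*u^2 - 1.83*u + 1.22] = 8.62000000000000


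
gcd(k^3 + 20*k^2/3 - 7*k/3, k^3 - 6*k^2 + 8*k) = k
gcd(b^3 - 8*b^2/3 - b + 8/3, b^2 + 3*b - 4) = b - 1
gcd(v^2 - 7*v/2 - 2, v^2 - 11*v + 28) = v - 4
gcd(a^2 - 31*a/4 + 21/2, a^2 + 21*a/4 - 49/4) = a - 7/4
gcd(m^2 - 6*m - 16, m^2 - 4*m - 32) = m - 8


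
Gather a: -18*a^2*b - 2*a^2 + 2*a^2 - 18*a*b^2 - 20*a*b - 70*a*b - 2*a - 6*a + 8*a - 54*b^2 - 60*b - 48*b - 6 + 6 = -18*a^2*b + a*(-18*b^2 - 90*b) - 54*b^2 - 108*b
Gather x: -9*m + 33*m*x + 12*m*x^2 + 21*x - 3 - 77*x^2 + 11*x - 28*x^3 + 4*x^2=-9*m - 28*x^3 + x^2*(12*m - 73) + x*(33*m + 32) - 3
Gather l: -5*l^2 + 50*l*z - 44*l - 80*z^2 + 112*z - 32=-5*l^2 + l*(50*z - 44) - 80*z^2 + 112*z - 32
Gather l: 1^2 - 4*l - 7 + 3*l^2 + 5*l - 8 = 3*l^2 + l - 14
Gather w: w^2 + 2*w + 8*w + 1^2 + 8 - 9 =w^2 + 10*w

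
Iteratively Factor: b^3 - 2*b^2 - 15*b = (b + 3)*(b^2 - 5*b) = (b - 5)*(b + 3)*(b)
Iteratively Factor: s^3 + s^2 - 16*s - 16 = (s + 1)*(s^2 - 16) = (s - 4)*(s + 1)*(s + 4)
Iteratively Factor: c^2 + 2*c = (c)*(c + 2)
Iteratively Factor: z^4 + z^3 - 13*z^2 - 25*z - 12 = (z + 1)*(z^3 - 13*z - 12) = (z + 1)*(z + 3)*(z^2 - 3*z - 4) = (z + 1)^2*(z + 3)*(z - 4)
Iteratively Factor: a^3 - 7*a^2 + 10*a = (a - 5)*(a^2 - 2*a) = a*(a - 5)*(a - 2)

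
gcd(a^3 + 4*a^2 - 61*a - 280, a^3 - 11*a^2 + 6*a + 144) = a - 8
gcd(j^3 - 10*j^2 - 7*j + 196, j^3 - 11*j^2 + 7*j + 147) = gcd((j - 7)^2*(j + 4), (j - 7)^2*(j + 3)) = j^2 - 14*j + 49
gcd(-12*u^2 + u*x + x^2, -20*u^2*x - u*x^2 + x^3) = 4*u + x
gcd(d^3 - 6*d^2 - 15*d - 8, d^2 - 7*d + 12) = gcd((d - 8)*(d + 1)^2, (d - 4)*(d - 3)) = 1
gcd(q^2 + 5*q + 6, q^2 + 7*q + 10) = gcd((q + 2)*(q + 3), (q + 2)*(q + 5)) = q + 2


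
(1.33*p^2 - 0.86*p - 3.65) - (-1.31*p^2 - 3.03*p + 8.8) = 2.64*p^2 + 2.17*p - 12.45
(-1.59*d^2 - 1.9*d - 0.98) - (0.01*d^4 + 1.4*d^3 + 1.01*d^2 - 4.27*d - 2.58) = -0.01*d^4 - 1.4*d^3 - 2.6*d^2 + 2.37*d + 1.6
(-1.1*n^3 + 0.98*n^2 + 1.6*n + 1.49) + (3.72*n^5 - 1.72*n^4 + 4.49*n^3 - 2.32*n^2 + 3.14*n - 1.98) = 3.72*n^5 - 1.72*n^4 + 3.39*n^3 - 1.34*n^2 + 4.74*n - 0.49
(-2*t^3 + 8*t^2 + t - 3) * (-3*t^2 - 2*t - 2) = 6*t^5 - 20*t^4 - 15*t^3 - 9*t^2 + 4*t + 6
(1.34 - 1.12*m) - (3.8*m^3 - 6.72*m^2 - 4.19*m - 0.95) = -3.8*m^3 + 6.72*m^2 + 3.07*m + 2.29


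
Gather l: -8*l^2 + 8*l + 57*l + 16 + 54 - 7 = -8*l^2 + 65*l + 63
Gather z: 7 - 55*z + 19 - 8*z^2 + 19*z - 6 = -8*z^2 - 36*z + 20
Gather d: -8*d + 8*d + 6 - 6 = 0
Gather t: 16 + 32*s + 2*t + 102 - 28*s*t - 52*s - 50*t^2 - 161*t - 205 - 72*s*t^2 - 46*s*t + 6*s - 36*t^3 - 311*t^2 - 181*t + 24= -14*s - 36*t^3 + t^2*(-72*s - 361) + t*(-74*s - 340) - 63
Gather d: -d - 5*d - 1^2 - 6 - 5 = -6*d - 12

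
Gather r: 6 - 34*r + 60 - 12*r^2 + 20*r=-12*r^2 - 14*r + 66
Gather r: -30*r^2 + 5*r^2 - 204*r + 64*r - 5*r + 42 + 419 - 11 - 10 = -25*r^2 - 145*r + 440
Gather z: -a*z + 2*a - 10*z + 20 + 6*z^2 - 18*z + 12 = 2*a + 6*z^2 + z*(-a - 28) + 32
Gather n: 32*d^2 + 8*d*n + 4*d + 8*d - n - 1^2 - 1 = 32*d^2 + 12*d + n*(8*d - 1) - 2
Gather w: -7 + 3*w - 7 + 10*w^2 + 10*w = 10*w^2 + 13*w - 14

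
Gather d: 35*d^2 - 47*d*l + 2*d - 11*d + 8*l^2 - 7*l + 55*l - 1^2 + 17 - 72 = 35*d^2 + d*(-47*l - 9) + 8*l^2 + 48*l - 56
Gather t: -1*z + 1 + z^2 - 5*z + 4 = z^2 - 6*z + 5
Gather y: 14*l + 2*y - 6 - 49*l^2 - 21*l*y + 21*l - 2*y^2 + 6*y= -49*l^2 + 35*l - 2*y^2 + y*(8 - 21*l) - 6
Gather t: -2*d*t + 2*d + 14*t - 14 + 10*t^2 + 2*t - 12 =2*d + 10*t^2 + t*(16 - 2*d) - 26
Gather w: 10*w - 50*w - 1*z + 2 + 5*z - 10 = -40*w + 4*z - 8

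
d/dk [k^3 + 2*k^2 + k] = 3*k^2 + 4*k + 1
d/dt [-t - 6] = -1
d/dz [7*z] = 7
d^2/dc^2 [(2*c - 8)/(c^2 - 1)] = 4*(4*c^2*(c - 4) + (4 - 3*c)*(c^2 - 1))/(c^2 - 1)^3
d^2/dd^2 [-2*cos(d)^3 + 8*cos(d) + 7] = 18*cos(d)^3 - 20*cos(d)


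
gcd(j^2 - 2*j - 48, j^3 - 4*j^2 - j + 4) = 1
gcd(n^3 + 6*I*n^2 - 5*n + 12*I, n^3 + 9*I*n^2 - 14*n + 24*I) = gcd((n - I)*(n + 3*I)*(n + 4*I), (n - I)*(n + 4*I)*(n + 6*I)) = n^2 + 3*I*n + 4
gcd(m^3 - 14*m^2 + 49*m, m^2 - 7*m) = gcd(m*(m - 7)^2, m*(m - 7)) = m^2 - 7*m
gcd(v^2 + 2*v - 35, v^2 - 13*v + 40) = v - 5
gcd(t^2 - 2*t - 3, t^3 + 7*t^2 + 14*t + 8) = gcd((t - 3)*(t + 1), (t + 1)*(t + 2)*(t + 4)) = t + 1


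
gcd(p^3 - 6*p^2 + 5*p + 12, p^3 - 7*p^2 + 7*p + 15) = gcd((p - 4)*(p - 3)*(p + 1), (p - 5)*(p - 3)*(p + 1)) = p^2 - 2*p - 3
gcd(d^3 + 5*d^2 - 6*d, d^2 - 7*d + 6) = d - 1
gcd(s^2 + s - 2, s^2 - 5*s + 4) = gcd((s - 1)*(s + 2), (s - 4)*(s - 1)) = s - 1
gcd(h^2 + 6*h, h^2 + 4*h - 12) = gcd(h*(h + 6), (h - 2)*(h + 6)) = h + 6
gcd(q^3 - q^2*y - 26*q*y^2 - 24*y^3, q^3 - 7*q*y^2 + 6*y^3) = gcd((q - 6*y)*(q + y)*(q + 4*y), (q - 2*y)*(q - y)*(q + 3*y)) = 1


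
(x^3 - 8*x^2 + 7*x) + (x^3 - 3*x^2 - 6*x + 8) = 2*x^3 - 11*x^2 + x + 8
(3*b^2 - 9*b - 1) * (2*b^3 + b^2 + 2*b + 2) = 6*b^5 - 15*b^4 - 5*b^3 - 13*b^2 - 20*b - 2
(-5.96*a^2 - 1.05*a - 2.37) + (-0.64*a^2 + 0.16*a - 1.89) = -6.6*a^2 - 0.89*a - 4.26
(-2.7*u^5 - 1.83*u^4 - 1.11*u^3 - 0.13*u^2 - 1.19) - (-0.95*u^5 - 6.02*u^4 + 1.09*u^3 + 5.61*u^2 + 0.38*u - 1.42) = -1.75*u^5 + 4.19*u^4 - 2.2*u^3 - 5.74*u^2 - 0.38*u + 0.23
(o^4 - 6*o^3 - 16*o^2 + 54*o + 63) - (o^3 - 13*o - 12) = o^4 - 7*o^3 - 16*o^2 + 67*o + 75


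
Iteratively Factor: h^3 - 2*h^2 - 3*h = (h)*(h^2 - 2*h - 3) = h*(h + 1)*(h - 3)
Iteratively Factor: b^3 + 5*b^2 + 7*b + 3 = (b + 1)*(b^2 + 4*b + 3) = (b + 1)*(b + 3)*(b + 1)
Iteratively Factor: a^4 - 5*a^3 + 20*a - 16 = (a - 4)*(a^3 - a^2 - 4*a + 4) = (a - 4)*(a - 2)*(a^2 + a - 2) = (a - 4)*(a - 2)*(a - 1)*(a + 2)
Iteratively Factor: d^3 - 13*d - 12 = (d - 4)*(d^2 + 4*d + 3) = (d - 4)*(d + 1)*(d + 3)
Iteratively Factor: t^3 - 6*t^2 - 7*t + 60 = (t - 4)*(t^2 - 2*t - 15) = (t - 4)*(t + 3)*(t - 5)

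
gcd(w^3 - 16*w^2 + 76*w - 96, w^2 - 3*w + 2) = w - 2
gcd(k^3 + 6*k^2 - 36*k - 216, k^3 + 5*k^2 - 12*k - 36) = k + 6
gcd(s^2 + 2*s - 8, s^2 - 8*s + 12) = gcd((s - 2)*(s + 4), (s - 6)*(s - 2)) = s - 2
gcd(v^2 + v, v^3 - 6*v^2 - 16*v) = v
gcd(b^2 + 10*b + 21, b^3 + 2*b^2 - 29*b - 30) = 1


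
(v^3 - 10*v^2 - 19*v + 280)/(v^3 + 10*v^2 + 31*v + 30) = (v^2 - 15*v + 56)/(v^2 + 5*v + 6)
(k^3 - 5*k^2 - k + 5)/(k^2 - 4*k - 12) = (-k^3 + 5*k^2 + k - 5)/(-k^2 + 4*k + 12)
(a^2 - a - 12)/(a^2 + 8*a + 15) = (a - 4)/(a + 5)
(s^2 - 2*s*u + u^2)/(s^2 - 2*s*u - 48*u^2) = (-s^2 + 2*s*u - u^2)/(-s^2 + 2*s*u + 48*u^2)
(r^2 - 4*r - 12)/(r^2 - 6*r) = (r + 2)/r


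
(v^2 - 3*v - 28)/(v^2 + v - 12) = (v - 7)/(v - 3)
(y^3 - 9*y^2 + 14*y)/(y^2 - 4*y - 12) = y*(-y^2 + 9*y - 14)/(-y^2 + 4*y + 12)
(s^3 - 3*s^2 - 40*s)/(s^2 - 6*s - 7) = s*(-s^2 + 3*s + 40)/(-s^2 + 6*s + 7)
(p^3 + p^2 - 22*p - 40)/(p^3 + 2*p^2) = (p^2 - p - 20)/p^2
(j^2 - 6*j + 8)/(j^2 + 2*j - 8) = (j - 4)/(j + 4)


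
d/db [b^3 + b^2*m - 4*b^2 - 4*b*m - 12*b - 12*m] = 3*b^2 + 2*b*m - 8*b - 4*m - 12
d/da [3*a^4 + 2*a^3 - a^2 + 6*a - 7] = 12*a^3 + 6*a^2 - 2*a + 6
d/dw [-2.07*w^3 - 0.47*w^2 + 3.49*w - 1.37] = -6.21*w^2 - 0.94*w + 3.49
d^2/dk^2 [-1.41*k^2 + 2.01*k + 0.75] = -2.82000000000000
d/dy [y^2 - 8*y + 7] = 2*y - 8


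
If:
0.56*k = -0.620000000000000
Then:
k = -1.11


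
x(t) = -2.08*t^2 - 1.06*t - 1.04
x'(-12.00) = 48.86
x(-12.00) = -287.84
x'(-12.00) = 48.86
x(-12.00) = -287.84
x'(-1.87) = 6.72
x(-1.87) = -6.33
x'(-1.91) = 6.89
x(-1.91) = -6.60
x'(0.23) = -2.02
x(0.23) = -1.39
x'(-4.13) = 16.12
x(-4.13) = -32.14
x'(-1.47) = 5.06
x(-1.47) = -3.98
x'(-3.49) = 13.46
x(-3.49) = -22.68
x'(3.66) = -16.29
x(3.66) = -32.78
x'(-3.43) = 13.21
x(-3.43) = -21.88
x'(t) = -4.16*t - 1.06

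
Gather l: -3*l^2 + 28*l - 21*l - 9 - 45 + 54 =-3*l^2 + 7*l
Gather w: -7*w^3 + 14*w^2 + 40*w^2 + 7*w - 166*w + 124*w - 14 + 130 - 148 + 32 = -7*w^3 + 54*w^2 - 35*w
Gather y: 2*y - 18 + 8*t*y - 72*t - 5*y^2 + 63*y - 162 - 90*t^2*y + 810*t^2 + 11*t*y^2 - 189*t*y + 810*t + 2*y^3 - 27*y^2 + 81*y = 810*t^2 + 738*t + 2*y^3 + y^2*(11*t - 32) + y*(-90*t^2 - 181*t + 146) - 180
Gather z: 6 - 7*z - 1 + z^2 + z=z^2 - 6*z + 5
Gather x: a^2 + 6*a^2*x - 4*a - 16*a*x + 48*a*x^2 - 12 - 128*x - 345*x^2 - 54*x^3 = a^2 - 4*a - 54*x^3 + x^2*(48*a - 345) + x*(6*a^2 - 16*a - 128) - 12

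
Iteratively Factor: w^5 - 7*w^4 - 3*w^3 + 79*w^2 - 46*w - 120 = (w + 1)*(w^4 - 8*w^3 + 5*w^2 + 74*w - 120) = (w - 2)*(w + 1)*(w^3 - 6*w^2 - 7*w + 60) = (w - 4)*(w - 2)*(w + 1)*(w^2 - 2*w - 15) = (w - 4)*(w - 2)*(w + 1)*(w + 3)*(w - 5)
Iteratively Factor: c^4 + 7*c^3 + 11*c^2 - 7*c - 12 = (c - 1)*(c^3 + 8*c^2 + 19*c + 12) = (c - 1)*(c + 1)*(c^2 + 7*c + 12) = (c - 1)*(c + 1)*(c + 3)*(c + 4)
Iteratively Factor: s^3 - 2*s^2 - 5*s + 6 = (s + 2)*(s^2 - 4*s + 3) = (s - 3)*(s + 2)*(s - 1)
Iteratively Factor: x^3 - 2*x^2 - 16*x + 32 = (x - 4)*(x^2 + 2*x - 8) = (x - 4)*(x + 4)*(x - 2)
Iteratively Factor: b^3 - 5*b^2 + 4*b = (b - 1)*(b^2 - 4*b) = b*(b - 1)*(b - 4)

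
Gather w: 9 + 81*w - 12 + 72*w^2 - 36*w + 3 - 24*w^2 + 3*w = 48*w^2 + 48*w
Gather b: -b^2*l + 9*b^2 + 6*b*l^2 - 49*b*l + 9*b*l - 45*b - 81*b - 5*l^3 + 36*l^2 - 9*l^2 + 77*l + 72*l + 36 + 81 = b^2*(9 - l) + b*(6*l^2 - 40*l - 126) - 5*l^3 + 27*l^2 + 149*l + 117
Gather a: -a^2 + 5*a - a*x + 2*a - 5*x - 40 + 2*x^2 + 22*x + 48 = -a^2 + a*(7 - x) + 2*x^2 + 17*x + 8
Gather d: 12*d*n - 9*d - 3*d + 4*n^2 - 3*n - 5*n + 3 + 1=d*(12*n - 12) + 4*n^2 - 8*n + 4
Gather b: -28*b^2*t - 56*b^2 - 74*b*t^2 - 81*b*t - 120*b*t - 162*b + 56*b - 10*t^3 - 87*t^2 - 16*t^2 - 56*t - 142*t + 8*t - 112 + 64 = b^2*(-28*t - 56) + b*(-74*t^2 - 201*t - 106) - 10*t^3 - 103*t^2 - 190*t - 48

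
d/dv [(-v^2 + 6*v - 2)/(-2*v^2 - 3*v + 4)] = (15*v^2 - 16*v + 18)/(4*v^4 + 12*v^3 - 7*v^2 - 24*v + 16)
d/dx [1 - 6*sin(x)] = -6*cos(x)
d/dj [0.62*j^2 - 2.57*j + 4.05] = 1.24*j - 2.57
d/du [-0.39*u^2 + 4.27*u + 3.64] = 4.27 - 0.78*u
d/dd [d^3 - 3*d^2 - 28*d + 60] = 3*d^2 - 6*d - 28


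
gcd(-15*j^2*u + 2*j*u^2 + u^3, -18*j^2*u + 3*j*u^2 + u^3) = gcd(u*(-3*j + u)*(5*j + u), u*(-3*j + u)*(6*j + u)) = -3*j*u + u^2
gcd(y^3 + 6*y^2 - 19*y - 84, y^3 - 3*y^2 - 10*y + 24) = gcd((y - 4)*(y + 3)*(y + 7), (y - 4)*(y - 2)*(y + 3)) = y^2 - y - 12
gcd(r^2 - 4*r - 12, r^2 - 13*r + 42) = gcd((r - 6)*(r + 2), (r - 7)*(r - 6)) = r - 6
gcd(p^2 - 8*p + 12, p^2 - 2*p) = p - 2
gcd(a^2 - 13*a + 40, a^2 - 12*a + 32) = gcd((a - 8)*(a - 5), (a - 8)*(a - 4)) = a - 8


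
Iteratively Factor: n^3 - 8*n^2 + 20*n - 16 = (n - 4)*(n^2 - 4*n + 4) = (n - 4)*(n - 2)*(n - 2)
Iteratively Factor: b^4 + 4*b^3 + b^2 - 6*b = (b - 1)*(b^3 + 5*b^2 + 6*b) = (b - 1)*(b + 3)*(b^2 + 2*b) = b*(b - 1)*(b + 3)*(b + 2)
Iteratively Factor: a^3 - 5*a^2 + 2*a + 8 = (a - 4)*(a^2 - a - 2) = (a - 4)*(a - 2)*(a + 1)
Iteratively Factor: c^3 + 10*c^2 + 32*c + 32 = (c + 4)*(c^2 + 6*c + 8) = (c + 4)^2*(c + 2)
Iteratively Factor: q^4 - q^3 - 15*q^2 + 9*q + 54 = (q - 3)*(q^3 + 2*q^2 - 9*q - 18) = (q - 3)*(q + 3)*(q^2 - q - 6) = (q - 3)*(q + 2)*(q + 3)*(q - 3)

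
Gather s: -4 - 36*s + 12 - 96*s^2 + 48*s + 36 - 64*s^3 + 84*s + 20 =-64*s^3 - 96*s^2 + 96*s + 64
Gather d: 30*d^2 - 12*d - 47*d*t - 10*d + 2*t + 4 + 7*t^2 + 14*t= 30*d^2 + d*(-47*t - 22) + 7*t^2 + 16*t + 4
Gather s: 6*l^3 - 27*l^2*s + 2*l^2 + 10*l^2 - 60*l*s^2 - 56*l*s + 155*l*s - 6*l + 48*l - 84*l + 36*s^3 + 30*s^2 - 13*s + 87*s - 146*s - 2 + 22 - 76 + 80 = 6*l^3 + 12*l^2 - 42*l + 36*s^3 + s^2*(30 - 60*l) + s*(-27*l^2 + 99*l - 72) + 24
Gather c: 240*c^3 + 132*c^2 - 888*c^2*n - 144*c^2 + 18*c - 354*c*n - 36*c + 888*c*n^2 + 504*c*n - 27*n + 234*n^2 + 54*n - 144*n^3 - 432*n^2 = 240*c^3 + c^2*(-888*n - 12) + c*(888*n^2 + 150*n - 18) - 144*n^3 - 198*n^2 + 27*n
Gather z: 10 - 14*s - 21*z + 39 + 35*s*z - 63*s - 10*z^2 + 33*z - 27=-77*s - 10*z^2 + z*(35*s + 12) + 22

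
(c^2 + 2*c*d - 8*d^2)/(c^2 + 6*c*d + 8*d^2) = (c - 2*d)/(c + 2*d)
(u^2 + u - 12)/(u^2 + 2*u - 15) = (u + 4)/(u + 5)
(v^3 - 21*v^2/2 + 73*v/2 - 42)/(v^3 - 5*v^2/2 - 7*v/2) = (v^2 - 7*v + 12)/(v*(v + 1))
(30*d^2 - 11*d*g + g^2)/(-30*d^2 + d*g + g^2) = (-6*d + g)/(6*d + g)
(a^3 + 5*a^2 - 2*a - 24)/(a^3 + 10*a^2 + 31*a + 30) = (a^2 + 2*a - 8)/(a^2 + 7*a + 10)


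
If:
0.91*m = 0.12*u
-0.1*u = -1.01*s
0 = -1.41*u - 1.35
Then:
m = -0.13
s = -0.09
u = -0.96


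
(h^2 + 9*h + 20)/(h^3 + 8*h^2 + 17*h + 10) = (h + 4)/(h^2 + 3*h + 2)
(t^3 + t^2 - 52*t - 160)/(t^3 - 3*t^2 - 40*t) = (t + 4)/t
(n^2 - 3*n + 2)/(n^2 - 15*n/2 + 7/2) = 2*(n^2 - 3*n + 2)/(2*n^2 - 15*n + 7)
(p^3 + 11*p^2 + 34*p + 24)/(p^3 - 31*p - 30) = (p^2 + 10*p + 24)/(p^2 - p - 30)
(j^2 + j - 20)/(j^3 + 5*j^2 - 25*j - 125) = (j - 4)/(j^2 - 25)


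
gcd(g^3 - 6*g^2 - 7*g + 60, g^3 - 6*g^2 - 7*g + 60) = g^3 - 6*g^2 - 7*g + 60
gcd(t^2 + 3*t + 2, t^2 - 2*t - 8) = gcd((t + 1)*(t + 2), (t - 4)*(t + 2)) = t + 2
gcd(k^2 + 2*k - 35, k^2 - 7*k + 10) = k - 5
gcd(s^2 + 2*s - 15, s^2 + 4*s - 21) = s - 3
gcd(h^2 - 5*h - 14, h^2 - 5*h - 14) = h^2 - 5*h - 14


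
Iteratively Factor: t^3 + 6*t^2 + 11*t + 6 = (t + 2)*(t^2 + 4*t + 3) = (t + 1)*(t + 2)*(t + 3)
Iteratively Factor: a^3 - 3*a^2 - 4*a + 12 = (a - 3)*(a^2 - 4) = (a - 3)*(a + 2)*(a - 2)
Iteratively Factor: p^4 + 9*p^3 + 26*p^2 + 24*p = (p + 4)*(p^3 + 5*p^2 + 6*p) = (p + 2)*(p + 4)*(p^2 + 3*p) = p*(p + 2)*(p + 4)*(p + 3)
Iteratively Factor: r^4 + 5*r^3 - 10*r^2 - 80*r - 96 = (r + 3)*(r^3 + 2*r^2 - 16*r - 32) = (r - 4)*(r + 3)*(r^2 + 6*r + 8) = (r - 4)*(r + 2)*(r + 3)*(r + 4)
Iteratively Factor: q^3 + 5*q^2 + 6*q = (q + 2)*(q^2 + 3*q) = q*(q + 2)*(q + 3)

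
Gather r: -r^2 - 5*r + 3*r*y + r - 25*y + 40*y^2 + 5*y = -r^2 + r*(3*y - 4) + 40*y^2 - 20*y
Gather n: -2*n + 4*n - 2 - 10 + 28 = 2*n + 16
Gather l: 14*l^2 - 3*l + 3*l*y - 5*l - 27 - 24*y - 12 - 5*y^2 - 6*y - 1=14*l^2 + l*(3*y - 8) - 5*y^2 - 30*y - 40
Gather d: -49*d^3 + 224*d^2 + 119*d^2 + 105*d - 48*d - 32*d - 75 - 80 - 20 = -49*d^3 + 343*d^2 + 25*d - 175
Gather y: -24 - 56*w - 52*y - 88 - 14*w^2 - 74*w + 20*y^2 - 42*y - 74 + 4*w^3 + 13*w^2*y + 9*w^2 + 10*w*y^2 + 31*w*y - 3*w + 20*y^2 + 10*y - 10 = 4*w^3 - 5*w^2 - 133*w + y^2*(10*w + 40) + y*(13*w^2 + 31*w - 84) - 196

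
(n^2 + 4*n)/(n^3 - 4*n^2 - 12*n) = (n + 4)/(n^2 - 4*n - 12)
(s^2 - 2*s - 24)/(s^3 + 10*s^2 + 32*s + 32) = (s - 6)/(s^2 + 6*s + 8)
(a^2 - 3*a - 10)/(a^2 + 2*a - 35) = (a + 2)/(a + 7)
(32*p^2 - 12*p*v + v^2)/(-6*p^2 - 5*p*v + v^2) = (-32*p^2 + 12*p*v - v^2)/(6*p^2 + 5*p*v - v^2)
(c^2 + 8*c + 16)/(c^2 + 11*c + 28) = (c + 4)/(c + 7)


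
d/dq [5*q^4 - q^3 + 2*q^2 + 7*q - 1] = 20*q^3 - 3*q^2 + 4*q + 7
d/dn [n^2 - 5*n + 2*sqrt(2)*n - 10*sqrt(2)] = 2*n - 5 + 2*sqrt(2)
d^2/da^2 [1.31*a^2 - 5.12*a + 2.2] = 2.62000000000000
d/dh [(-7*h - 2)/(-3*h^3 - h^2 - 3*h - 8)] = (21*h^3 + 7*h^2 + 21*h - (7*h + 2)*(9*h^2 + 2*h + 3) + 56)/(3*h^3 + h^2 + 3*h + 8)^2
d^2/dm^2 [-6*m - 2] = 0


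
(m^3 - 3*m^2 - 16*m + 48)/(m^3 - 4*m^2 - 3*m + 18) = (m^2 - 16)/(m^2 - m - 6)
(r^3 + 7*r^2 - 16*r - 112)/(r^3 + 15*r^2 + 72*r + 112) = (r - 4)/(r + 4)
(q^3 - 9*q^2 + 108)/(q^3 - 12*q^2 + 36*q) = (q + 3)/q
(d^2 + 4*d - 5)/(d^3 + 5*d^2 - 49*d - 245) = (d - 1)/(d^2 - 49)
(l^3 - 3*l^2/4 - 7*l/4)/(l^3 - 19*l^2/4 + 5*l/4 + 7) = l/(l - 4)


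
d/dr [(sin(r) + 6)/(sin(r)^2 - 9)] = (-12*sin(r) + cos(r)^2 - 10)*cos(r)/(sin(r)^2 - 9)^2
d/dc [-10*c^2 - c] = -20*c - 1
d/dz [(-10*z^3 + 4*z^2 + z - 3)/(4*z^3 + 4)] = (-4*z^4 - 2*z^3 - 21*z^2 + 8*z + 1)/(4*(z^6 + 2*z^3 + 1))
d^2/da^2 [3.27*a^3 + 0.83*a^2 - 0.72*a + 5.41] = 19.62*a + 1.66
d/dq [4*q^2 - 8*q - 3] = 8*q - 8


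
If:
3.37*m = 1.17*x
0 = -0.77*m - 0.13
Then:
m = -0.17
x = -0.49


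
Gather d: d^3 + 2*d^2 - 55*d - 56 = d^3 + 2*d^2 - 55*d - 56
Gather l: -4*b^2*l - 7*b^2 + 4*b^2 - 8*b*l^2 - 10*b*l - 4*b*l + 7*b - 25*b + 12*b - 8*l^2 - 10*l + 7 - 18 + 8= -3*b^2 - 6*b + l^2*(-8*b - 8) + l*(-4*b^2 - 14*b - 10) - 3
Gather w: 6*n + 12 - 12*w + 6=6*n - 12*w + 18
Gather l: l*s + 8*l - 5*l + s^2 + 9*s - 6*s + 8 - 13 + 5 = l*(s + 3) + s^2 + 3*s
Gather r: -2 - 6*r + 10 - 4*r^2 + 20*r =-4*r^2 + 14*r + 8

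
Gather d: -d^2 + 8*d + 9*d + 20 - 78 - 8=-d^2 + 17*d - 66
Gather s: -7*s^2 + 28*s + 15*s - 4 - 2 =-7*s^2 + 43*s - 6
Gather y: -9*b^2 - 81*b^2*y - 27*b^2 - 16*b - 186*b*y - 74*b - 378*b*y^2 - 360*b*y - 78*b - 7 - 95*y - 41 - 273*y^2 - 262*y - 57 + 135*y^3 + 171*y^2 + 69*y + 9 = -36*b^2 - 168*b + 135*y^3 + y^2*(-378*b - 102) + y*(-81*b^2 - 546*b - 288) - 96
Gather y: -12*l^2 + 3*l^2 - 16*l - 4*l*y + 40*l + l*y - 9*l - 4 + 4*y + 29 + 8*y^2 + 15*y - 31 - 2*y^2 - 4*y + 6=-9*l^2 + 15*l + 6*y^2 + y*(15 - 3*l)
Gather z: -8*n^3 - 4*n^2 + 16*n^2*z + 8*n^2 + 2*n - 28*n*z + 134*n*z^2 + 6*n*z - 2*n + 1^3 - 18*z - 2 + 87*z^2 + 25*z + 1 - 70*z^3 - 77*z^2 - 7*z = -8*n^3 + 4*n^2 - 70*z^3 + z^2*(134*n + 10) + z*(16*n^2 - 22*n)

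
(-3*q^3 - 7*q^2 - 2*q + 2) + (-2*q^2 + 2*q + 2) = -3*q^3 - 9*q^2 + 4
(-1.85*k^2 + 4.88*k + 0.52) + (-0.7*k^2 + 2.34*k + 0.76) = -2.55*k^2 + 7.22*k + 1.28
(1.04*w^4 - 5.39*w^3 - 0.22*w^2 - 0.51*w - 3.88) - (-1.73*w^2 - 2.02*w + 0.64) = 1.04*w^4 - 5.39*w^3 + 1.51*w^2 + 1.51*w - 4.52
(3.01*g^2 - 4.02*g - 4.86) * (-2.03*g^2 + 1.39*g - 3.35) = -6.1103*g^4 + 12.3445*g^3 - 5.8055*g^2 + 6.7116*g + 16.281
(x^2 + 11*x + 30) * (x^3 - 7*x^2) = x^5 + 4*x^4 - 47*x^3 - 210*x^2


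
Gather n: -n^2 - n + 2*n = -n^2 + n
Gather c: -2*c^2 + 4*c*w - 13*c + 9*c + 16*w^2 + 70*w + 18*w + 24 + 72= -2*c^2 + c*(4*w - 4) + 16*w^2 + 88*w + 96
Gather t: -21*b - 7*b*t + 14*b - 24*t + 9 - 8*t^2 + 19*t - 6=-7*b - 8*t^2 + t*(-7*b - 5) + 3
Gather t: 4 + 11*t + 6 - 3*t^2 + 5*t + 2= -3*t^2 + 16*t + 12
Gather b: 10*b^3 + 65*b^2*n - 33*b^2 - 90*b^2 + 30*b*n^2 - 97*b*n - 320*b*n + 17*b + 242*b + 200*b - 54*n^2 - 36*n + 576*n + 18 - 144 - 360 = 10*b^3 + b^2*(65*n - 123) + b*(30*n^2 - 417*n + 459) - 54*n^2 + 540*n - 486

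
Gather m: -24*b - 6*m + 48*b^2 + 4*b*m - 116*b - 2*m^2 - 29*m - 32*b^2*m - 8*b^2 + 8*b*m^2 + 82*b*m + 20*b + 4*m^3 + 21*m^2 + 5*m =40*b^2 - 120*b + 4*m^3 + m^2*(8*b + 19) + m*(-32*b^2 + 86*b - 30)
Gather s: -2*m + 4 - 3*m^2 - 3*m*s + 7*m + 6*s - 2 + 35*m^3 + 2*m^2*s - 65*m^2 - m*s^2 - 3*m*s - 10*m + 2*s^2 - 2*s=35*m^3 - 68*m^2 - 5*m + s^2*(2 - m) + s*(2*m^2 - 6*m + 4) + 2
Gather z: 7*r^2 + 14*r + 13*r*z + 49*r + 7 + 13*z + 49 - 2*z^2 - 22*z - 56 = 7*r^2 + 63*r - 2*z^2 + z*(13*r - 9)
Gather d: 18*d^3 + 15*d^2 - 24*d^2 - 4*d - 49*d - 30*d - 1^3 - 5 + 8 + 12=18*d^3 - 9*d^2 - 83*d + 14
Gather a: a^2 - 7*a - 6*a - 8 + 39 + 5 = a^2 - 13*a + 36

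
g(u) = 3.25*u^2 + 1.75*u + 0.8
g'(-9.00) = -56.75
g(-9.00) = 248.30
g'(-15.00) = -95.75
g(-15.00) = 705.80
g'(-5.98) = -37.12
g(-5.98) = 106.56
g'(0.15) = 2.72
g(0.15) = 1.14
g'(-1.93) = -10.80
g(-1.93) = 9.53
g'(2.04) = 15.01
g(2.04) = 17.90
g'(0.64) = 5.91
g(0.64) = 3.25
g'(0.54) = 5.26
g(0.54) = 2.69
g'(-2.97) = -17.56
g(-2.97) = 24.27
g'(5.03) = 34.44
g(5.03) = 91.83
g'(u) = 6.5*u + 1.75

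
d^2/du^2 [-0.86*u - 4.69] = 0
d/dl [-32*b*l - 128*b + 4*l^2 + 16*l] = -32*b + 8*l + 16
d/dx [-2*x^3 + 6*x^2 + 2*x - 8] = -6*x^2 + 12*x + 2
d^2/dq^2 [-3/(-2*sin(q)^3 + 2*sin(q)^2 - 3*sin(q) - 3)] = 3*(2*(6*sin(q)^2 - 4*sin(q) + 3)^2*cos(q)^2 + (9*sin(q)/2 - sin(3*q)/2 + cos(2*q) + 2)*(18*sin(q)^3 - 8*sin(q)^2 - 9*sin(q) + 4))/(9*sin(q)/2 - sin(3*q)/2 + cos(2*q) + 2)^3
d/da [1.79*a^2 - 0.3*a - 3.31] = 3.58*a - 0.3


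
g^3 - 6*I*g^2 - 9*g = g*(g - 3*I)^2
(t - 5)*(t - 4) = t^2 - 9*t + 20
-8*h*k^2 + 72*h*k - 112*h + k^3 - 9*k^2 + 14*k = (-8*h + k)*(k - 7)*(k - 2)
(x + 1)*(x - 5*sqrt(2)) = x^2 - 5*sqrt(2)*x + x - 5*sqrt(2)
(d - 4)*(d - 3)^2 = d^3 - 10*d^2 + 33*d - 36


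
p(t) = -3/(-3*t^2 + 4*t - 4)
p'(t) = -3*(6*t - 4)/(-3*t^2 + 4*t - 4)^2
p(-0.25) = 0.58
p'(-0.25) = 0.61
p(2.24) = 0.30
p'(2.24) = -0.28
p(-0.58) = 0.41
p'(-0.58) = 0.42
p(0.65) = 1.12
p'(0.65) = 0.04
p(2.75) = 0.19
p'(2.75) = -0.15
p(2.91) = 0.17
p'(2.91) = -0.13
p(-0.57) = 0.41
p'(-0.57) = 0.42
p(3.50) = 0.11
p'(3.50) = -0.07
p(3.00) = 0.16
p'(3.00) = -0.12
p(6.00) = 0.03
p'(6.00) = -0.01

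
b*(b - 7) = b^2 - 7*b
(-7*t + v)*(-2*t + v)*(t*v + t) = 14*t^3*v + 14*t^3 - 9*t^2*v^2 - 9*t^2*v + t*v^3 + t*v^2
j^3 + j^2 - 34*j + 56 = (j - 4)*(j - 2)*(j + 7)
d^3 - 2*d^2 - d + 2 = (d - 2)*(d - 1)*(d + 1)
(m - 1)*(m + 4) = m^2 + 3*m - 4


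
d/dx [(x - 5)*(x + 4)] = 2*x - 1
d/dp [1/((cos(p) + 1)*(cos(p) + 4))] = (2*cos(p) + 5)*sin(p)/((cos(p) + 1)^2*(cos(p) + 4)^2)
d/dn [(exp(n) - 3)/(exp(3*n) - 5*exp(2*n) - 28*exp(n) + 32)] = ((exp(n) - 3)*(-3*exp(2*n) + 10*exp(n) + 28) + exp(3*n) - 5*exp(2*n) - 28*exp(n) + 32)*exp(n)/(exp(3*n) - 5*exp(2*n) - 28*exp(n) + 32)^2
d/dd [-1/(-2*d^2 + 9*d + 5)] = (9 - 4*d)/(-2*d^2 + 9*d + 5)^2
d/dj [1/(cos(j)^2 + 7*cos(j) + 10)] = (2*cos(j) + 7)*sin(j)/(cos(j)^2 + 7*cos(j) + 10)^2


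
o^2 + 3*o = o*(o + 3)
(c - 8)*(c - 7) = c^2 - 15*c + 56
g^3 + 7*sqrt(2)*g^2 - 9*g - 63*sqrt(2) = (g - 3)*(g + 3)*(g + 7*sqrt(2))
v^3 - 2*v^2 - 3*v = v*(v - 3)*(v + 1)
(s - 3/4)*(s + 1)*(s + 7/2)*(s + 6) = s^4 + 39*s^3/4 + 181*s^2/8 - 15*s/8 - 63/4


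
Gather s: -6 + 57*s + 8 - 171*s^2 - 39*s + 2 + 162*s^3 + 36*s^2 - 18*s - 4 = 162*s^3 - 135*s^2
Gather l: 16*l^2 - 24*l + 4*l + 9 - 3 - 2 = 16*l^2 - 20*l + 4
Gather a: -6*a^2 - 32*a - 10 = -6*a^2 - 32*a - 10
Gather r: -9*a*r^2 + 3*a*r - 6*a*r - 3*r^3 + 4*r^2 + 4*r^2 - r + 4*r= -3*r^3 + r^2*(8 - 9*a) + r*(3 - 3*a)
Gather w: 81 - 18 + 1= 64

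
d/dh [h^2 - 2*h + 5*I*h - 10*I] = 2*h - 2 + 5*I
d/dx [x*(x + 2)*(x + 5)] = 3*x^2 + 14*x + 10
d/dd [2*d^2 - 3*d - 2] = 4*d - 3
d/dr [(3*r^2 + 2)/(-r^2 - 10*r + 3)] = 2*(-15*r^2 + 11*r + 10)/(r^4 + 20*r^3 + 94*r^2 - 60*r + 9)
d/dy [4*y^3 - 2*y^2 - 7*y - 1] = 12*y^2 - 4*y - 7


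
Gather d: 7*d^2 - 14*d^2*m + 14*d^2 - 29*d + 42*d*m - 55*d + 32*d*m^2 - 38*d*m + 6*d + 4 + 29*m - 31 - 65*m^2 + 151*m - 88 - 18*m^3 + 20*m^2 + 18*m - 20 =d^2*(21 - 14*m) + d*(32*m^2 + 4*m - 78) - 18*m^3 - 45*m^2 + 198*m - 135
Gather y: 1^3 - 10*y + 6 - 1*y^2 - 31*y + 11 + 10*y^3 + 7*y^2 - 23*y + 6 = 10*y^3 + 6*y^2 - 64*y + 24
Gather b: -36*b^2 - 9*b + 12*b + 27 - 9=-36*b^2 + 3*b + 18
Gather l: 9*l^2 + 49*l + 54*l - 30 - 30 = 9*l^2 + 103*l - 60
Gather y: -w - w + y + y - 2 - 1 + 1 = -2*w + 2*y - 2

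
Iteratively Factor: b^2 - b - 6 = (b - 3)*(b + 2)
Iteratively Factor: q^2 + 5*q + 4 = (q + 1)*(q + 4)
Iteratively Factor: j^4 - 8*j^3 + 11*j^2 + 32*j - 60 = (j + 2)*(j^3 - 10*j^2 + 31*j - 30) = (j - 5)*(j + 2)*(j^2 - 5*j + 6) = (j - 5)*(j - 2)*(j + 2)*(j - 3)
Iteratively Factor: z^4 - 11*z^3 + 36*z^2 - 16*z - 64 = (z - 4)*(z^3 - 7*z^2 + 8*z + 16) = (z - 4)*(z + 1)*(z^2 - 8*z + 16) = (z - 4)^2*(z + 1)*(z - 4)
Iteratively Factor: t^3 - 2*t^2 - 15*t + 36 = (t + 4)*(t^2 - 6*t + 9) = (t - 3)*(t + 4)*(t - 3)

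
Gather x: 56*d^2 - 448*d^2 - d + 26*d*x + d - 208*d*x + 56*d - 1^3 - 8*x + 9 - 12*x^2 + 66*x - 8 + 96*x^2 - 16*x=-392*d^2 + 56*d + 84*x^2 + x*(42 - 182*d)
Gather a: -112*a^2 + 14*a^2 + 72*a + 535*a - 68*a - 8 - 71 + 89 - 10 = -98*a^2 + 539*a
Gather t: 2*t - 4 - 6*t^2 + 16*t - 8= -6*t^2 + 18*t - 12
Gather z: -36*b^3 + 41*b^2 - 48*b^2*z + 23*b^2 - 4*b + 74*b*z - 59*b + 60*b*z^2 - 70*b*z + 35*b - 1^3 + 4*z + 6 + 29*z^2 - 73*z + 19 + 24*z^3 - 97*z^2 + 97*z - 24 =-36*b^3 + 64*b^2 - 28*b + 24*z^3 + z^2*(60*b - 68) + z*(-48*b^2 + 4*b + 28)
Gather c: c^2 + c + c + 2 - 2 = c^2 + 2*c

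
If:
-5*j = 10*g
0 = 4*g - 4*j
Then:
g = 0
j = 0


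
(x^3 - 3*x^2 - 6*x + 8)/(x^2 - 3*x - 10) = (x^2 - 5*x + 4)/(x - 5)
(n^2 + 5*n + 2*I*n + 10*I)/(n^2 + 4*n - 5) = (n + 2*I)/(n - 1)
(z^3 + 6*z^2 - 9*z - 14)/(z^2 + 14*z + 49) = (z^2 - z - 2)/(z + 7)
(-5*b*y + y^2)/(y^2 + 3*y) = (-5*b + y)/(y + 3)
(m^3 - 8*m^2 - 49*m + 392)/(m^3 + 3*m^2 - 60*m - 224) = (m - 7)/(m + 4)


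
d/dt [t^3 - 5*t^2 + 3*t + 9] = 3*t^2 - 10*t + 3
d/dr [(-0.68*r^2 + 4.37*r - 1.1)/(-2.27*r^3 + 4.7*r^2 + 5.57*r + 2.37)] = (-1.5436*r^4 + 19.8398*r^3 - 31.8176*r^2 + 7.1168*r + 16.4839)/(5.1529*r^6 - 21.338*r^5 - 3.1978*r^4 + 41.5982*r^3 + 53.3029*r^2 + 26.4018*r + 5.6169)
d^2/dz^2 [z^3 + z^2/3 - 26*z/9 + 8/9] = 6*z + 2/3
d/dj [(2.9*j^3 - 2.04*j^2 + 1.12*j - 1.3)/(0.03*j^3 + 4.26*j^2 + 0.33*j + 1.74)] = (-5.55111512312578e-17*j^5 + 12.4152*j^4 + 1.8468*j^3 + 9.8106*j^2 + 3.9768*j + 2.3778)/(0.0009*j^6 + 0.2556*j^5 + 18.1674*j^4 + 2.916*j^3 + 14.9337*j^2 + 1.1484*j + 3.0276)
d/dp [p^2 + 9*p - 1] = 2*p + 9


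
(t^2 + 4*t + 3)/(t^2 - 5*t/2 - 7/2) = 2*(t + 3)/(2*t - 7)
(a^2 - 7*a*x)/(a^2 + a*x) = (a - 7*x)/(a + x)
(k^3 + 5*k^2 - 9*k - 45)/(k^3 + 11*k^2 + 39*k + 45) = (k - 3)/(k + 3)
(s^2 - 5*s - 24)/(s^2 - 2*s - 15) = (s - 8)/(s - 5)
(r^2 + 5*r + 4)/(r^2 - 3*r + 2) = (r^2 + 5*r + 4)/(r^2 - 3*r + 2)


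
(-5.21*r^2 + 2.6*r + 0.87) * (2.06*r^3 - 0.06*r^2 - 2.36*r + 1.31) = -10.7326*r^5 + 5.6686*r^4 + 13.9318*r^3 - 13.0133*r^2 + 1.3528*r + 1.1397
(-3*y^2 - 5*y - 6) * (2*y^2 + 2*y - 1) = -6*y^4 - 16*y^3 - 19*y^2 - 7*y + 6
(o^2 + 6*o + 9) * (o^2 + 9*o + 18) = o^4 + 15*o^3 + 81*o^2 + 189*o + 162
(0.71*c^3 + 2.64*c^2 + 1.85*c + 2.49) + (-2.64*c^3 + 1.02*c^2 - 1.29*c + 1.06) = -1.93*c^3 + 3.66*c^2 + 0.56*c + 3.55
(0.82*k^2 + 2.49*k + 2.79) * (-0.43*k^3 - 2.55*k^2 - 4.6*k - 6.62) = -0.3526*k^5 - 3.1617*k^4 - 11.3212*k^3 - 23.9969*k^2 - 29.3178*k - 18.4698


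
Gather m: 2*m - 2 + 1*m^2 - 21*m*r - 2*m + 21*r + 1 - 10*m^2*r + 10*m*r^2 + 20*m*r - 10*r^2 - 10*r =m^2*(1 - 10*r) + m*(10*r^2 - r) - 10*r^2 + 11*r - 1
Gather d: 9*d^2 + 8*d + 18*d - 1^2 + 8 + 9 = 9*d^2 + 26*d + 16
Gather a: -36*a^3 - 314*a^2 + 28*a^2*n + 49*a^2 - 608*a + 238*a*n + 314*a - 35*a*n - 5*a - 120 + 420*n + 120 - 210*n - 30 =-36*a^3 + a^2*(28*n - 265) + a*(203*n - 299) + 210*n - 30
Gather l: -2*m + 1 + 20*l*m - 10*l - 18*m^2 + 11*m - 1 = l*(20*m - 10) - 18*m^2 + 9*m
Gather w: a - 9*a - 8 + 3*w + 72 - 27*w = -8*a - 24*w + 64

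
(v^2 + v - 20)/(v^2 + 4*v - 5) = (v - 4)/(v - 1)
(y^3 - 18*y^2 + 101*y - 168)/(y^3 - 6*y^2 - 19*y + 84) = (y - 8)/(y + 4)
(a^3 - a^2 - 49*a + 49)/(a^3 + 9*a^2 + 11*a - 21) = (a - 7)/(a + 3)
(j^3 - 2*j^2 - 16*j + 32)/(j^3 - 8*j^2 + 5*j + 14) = (j^2 - 16)/(j^2 - 6*j - 7)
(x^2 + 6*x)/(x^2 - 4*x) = (x + 6)/(x - 4)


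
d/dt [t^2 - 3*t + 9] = 2*t - 3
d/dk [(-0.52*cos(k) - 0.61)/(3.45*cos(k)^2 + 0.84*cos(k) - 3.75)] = (1.794*sin(k)^2 - 4.209*cos(k) - 4.2564)*sin(k)/(3.45*cos(k)^2 + 0.84*cos(k) - 3.75)^2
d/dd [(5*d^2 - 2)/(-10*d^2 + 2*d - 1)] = 2*(5*d^2 - 25*d + 2)/(100*d^4 - 40*d^3 + 24*d^2 - 4*d + 1)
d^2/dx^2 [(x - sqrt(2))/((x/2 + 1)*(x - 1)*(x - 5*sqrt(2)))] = 4*(3*x^5 - 21*sqrt(2)*x^4 + 3*x^4 - 13*sqrt(2)*x^3 + 133*x^3 - 207*sqrt(2)*x^2 + 90*x^2 - 174*sqrt(2)*x + 330*x - 134*sqrt(2) + 80)/(x^9 - 15*sqrt(2)*x^8 + 3*x^8 - 45*sqrt(2)*x^7 + 147*x^7 - 205*sqrt(2)*x^6 + 439*x^6 - 585*sqrt(2)*x^5 - 444*x^5 - 1638*x^4 + 660*sqrt(2)*x^4 + 892*x^3 + 2570*sqrt(2)*x^3 - 1380*sqrt(2)*x^2 + 1800*x^2 - 3000*sqrt(2)*x - 1200*x + 2000*sqrt(2))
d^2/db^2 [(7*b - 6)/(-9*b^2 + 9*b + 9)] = 2*(-7*b^3 + 18*b^2 - 39*b + 19)/(9*(b^6 - 3*b^5 + 5*b^3 - 3*b - 1))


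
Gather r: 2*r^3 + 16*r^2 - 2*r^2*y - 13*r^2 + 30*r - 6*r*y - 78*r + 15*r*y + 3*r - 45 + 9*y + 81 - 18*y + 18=2*r^3 + r^2*(3 - 2*y) + r*(9*y - 45) - 9*y + 54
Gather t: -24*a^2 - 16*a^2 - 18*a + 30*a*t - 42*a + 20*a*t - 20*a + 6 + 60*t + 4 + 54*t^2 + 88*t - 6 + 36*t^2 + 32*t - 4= -40*a^2 - 80*a + 90*t^2 + t*(50*a + 180)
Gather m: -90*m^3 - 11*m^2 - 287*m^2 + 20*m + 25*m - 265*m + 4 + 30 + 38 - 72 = -90*m^3 - 298*m^2 - 220*m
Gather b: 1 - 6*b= 1 - 6*b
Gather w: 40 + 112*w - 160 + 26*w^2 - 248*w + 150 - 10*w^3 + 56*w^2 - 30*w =-10*w^3 + 82*w^2 - 166*w + 30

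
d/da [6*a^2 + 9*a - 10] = 12*a + 9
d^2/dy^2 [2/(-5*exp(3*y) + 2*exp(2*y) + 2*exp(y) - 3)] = 2*(-2*(-15*exp(2*y) + 4*exp(y) + 2)^2*exp(y) + (45*exp(2*y) - 8*exp(y) - 2)*(5*exp(3*y) - 2*exp(2*y) - 2*exp(y) + 3))*exp(y)/(5*exp(3*y) - 2*exp(2*y) - 2*exp(y) + 3)^3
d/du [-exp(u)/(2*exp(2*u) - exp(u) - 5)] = ((4*exp(u) - 1)*exp(u) - 2*exp(2*u) + exp(u) + 5)*exp(u)/(-2*exp(2*u) + exp(u) + 5)^2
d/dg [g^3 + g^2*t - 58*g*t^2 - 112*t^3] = 3*g^2 + 2*g*t - 58*t^2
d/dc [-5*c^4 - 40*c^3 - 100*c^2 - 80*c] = -20*c^3 - 120*c^2 - 200*c - 80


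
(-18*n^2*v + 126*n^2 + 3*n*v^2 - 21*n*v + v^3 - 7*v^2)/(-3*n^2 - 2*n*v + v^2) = (6*n*v - 42*n + v^2 - 7*v)/(n + v)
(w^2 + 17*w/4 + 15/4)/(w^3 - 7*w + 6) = (w + 5/4)/(w^2 - 3*w + 2)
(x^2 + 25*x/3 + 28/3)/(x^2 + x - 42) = (x + 4/3)/(x - 6)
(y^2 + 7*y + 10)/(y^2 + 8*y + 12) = (y + 5)/(y + 6)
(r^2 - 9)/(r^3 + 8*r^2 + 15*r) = (r - 3)/(r*(r + 5))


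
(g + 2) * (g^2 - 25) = g^3 + 2*g^2 - 25*g - 50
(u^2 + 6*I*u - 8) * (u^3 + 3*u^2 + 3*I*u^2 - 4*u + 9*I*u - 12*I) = u^5 + 3*u^4 + 9*I*u^4 - 30*u^3 + 27*I*u^3 - 78*u^2 - 60*I*u^2 + 104*u - 72*I*u + 96*I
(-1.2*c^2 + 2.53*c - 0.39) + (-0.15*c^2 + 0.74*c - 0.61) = -1.35*c^2 + 3.27*c - 1.0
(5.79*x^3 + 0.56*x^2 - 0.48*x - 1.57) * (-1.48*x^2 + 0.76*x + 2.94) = -8.5692*x^5 + 3.5716*x^4 + 18.1586*x^3 + 3.6052*x^2 - 2.6044*x - 4.6158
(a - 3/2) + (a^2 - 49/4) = a^2 + a - 55/4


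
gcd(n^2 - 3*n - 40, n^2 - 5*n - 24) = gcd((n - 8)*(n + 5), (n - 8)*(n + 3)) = n - 8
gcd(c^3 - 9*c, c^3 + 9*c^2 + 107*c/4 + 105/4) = c + 3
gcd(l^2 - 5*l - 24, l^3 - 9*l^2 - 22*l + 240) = l - 8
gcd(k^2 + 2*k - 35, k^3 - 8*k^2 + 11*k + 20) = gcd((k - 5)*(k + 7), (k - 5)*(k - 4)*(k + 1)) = k - 5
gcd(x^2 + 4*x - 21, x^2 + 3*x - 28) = x + 7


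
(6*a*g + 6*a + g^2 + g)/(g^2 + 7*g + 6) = (6*a + g)/(g + 6)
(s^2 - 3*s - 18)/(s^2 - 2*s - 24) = (s + 3)/(s + 4)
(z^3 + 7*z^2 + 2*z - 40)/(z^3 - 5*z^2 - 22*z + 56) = (z + 5)/(z - 7)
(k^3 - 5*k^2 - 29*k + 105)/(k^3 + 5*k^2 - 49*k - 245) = (k - 3)/(k + 7)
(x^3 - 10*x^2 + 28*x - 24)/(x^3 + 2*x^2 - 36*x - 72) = (x^2 - 4*x + 4)/(x^2 + 8*x + 12)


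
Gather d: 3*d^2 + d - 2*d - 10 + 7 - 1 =3*d^2 - d - 4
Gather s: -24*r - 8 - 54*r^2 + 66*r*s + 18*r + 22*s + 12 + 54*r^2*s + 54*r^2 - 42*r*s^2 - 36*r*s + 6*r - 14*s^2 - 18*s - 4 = s^2*(-42*r - 14) + s*(54*r^2 + 30*r + 4)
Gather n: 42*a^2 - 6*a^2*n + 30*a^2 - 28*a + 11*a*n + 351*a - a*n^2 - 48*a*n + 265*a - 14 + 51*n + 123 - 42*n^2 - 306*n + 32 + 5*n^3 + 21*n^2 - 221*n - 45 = 72*a^2 + 588*a + 5*n^3 + n^2*(-a - 21) + n*(-6*a^2 - 37*a - 476) + 96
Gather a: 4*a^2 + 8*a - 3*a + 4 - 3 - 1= 4*a^2 + 5*a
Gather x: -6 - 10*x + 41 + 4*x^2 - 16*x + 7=4*x^2 - 26*x + 42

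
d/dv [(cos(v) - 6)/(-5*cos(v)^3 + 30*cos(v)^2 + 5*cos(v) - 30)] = -2*cos(v)/(5*sin(v)^3)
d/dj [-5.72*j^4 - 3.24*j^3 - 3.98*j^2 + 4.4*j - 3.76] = -22.88*j^3 - 9.72*j^2 - 7.96*j + 4.4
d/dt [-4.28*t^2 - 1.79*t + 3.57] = -8.56*t - 1.79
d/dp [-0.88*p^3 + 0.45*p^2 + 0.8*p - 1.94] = -2.64*p^2 + 0.9*p + 0.8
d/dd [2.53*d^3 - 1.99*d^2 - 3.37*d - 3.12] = 7.59*d^2 - 3.98*d - 3.37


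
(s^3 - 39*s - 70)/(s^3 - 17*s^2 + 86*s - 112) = (s^2 + 7*s + 10)/(s^2 - 10*s + 16)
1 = 1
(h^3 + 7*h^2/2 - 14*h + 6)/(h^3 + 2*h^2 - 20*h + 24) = (h - 1/2)/(h - 2)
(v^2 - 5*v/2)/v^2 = (v - 5/2)/v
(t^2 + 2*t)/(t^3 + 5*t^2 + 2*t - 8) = t/(t^2 + 3*t - 4)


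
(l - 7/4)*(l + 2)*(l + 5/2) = l^3 + 11*l^2/4 - 23*l/8 - 35/4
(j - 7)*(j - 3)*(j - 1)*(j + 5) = j^4 - 6*j^3 - 24*j^2 + 134*j - 105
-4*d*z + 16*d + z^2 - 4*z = (-4*d + z)*(z - 4)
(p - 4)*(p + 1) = p^2 - 3*p - 4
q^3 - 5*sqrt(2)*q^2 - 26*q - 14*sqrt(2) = (q - 7*sqrt(2))*(q + sqrt(2))^2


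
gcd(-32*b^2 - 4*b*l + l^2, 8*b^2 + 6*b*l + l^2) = 4*b + l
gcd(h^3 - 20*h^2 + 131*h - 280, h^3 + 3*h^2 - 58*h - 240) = h - 8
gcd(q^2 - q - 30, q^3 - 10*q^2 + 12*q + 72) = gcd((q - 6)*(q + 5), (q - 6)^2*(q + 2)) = q - 6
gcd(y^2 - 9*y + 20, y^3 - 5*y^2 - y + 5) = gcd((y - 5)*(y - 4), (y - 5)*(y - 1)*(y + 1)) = y - 5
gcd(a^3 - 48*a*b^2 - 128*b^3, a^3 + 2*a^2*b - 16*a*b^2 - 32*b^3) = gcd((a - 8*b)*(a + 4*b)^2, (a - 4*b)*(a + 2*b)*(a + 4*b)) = a + 4*b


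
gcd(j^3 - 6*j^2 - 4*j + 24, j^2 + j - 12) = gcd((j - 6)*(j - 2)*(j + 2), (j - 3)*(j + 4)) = 1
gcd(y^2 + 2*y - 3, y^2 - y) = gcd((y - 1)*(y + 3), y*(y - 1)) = y - 1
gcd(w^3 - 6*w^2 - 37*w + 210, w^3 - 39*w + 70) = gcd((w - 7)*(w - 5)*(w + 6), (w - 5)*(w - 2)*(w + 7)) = w - 5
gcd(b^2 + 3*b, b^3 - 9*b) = b^2 + 3*b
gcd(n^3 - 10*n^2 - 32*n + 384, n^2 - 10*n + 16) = n - 8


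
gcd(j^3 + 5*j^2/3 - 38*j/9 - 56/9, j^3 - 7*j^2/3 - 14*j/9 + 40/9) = j^2 - 2*j/3 - 8/3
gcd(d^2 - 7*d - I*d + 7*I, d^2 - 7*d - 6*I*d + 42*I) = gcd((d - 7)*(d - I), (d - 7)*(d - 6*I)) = d - 7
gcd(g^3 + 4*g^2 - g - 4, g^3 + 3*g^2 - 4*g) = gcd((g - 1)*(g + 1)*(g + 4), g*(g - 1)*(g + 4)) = g^2 + 3*g - 4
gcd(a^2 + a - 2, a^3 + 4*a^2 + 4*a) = a + 2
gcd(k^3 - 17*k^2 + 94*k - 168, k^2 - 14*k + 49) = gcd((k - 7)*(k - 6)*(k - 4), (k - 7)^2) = k - 7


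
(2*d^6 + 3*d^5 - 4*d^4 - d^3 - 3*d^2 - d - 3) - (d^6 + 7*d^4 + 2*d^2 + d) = d^6 + 3*d^5 - 11*d^4 - d^3 - 5*d^2 - 2*d - 3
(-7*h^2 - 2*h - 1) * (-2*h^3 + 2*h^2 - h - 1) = 14*h^5 - 10*h^4 + 5*h^3 + 7*h^2 + 3*h + 1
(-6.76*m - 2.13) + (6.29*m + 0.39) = -0.47*m - 1.74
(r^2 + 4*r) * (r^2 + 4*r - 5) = r^4 + 8*r^3 + 11*r^2 - 20*r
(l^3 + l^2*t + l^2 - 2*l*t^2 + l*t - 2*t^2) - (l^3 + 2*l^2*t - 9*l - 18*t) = -l^2*t + l^2 - 2*l*t^2 + l*t + 9*l - 2*t^2 + 18*t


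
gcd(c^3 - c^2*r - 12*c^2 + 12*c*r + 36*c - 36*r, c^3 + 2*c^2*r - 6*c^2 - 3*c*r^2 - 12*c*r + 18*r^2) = -c^2 + c*r + 6*c - 6*r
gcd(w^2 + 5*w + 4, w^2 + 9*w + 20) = w + 4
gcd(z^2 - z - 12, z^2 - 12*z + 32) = z - 4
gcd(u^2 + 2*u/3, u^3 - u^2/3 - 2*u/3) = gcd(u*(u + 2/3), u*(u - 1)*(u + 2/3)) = u^2 + 2*u/3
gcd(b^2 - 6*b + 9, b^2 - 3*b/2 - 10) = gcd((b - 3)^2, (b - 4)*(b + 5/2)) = 1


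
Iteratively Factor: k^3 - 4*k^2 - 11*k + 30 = (k + 3)*(k^2 - 7*k + 10) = (k - 5)*(k + 3)*(k - 2)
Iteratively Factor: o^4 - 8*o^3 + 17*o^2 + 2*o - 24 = (o - 3)*(o^3 - 5*o^2 + 2*o + 8) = (o - 4)*(o - 3)*(o^2 - o - 2) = (o - 4)*(o - 3)*(o + 1)*(o - 2)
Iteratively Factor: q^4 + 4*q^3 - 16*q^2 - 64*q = (q + 4)*(q^3 - 16*q) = (q + 4)^2*(q^2 - 4*q) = (q - 4)*(q + 4)^2*(q)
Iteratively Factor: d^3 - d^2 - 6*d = (d)*(d^2 - d - 6) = d*(d - 3)*(d + 2)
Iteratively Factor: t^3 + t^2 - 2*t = (t)*(t^2 + t - 2) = t*(t + 2)*(t - 1)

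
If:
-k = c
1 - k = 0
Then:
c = -1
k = 1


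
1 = 1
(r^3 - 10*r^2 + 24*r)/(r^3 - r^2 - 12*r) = (r - 6)/(r + 3)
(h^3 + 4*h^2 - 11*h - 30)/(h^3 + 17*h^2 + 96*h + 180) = (h^2 - h - 6)/(h^2 + 12*h + 36)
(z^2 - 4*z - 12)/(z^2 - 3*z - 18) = (z + 2)/(z + 3)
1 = 1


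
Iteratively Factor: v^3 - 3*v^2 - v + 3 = (v - 1)*(v^2 - 2*v - 3) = (v - 1)*(v + 1)*(v - 3)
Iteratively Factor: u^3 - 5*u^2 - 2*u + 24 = (u + 2)*(u^2 - 7*u + 12) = (u - 4)*(u + 2)*(u - 3)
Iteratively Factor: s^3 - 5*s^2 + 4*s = (s - 4)*(s^2 - s) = (s - 4)*(s - 1)*(s)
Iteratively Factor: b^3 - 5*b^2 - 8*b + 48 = (b + 3)*(b^2 - 8*b + 16) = (b - 4)*(b + 3)*(b - 4)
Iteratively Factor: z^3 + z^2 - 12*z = (z)*(z^2 + z - 12) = z*(z + 4)*(z - 3)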